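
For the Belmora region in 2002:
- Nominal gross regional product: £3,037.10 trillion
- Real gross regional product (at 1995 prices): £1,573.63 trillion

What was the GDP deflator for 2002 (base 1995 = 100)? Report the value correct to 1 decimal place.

193.0

GDP deflator = (Nominal / Real) × 100 = 3037.10 / 1573.63 × 100 = 193.00.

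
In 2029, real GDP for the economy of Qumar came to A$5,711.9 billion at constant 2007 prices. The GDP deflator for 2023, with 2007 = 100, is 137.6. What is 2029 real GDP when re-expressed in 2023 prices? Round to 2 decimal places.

Real GDP in 2023 prices = Real GDP in 2007 prices × (P_2023/P_2007) = 5711.9 × 1.376 = 7859.57.

A$7,859.57 billion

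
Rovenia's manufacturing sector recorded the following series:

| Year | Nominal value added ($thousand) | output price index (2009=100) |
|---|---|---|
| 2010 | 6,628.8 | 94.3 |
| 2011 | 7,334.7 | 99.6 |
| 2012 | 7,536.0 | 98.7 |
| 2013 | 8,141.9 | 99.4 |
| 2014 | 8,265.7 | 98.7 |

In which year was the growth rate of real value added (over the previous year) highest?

2013

2011: real = 7334.7/0.996 = 7364.16; growth vs 2010 (7029.48) = 4.76%.
2012: real = 7536.0/0.987 = 7635.26; growth vs 2011 (7364.16) = 3.68%.
2013: real = 8141.9/0.994 = 8191.05; growth vs 2012 (7635.26) = 7.28%.
2014: real = 8265.7/0.987 = 8374.57; growth vs 2013 (8191.05) = 2.24%.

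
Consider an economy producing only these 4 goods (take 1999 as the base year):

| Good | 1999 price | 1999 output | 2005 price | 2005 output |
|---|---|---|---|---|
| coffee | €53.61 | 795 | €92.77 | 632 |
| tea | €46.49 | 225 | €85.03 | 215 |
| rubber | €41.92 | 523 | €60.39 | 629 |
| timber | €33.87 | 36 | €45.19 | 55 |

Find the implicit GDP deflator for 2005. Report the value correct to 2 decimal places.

Nominal GDP 2005 = 92.77·632 + 85.03·215 + 60.39·629 + 45.19·55 = 117382.85.
Real GDP 2005 (at 1999 prices) = 53.61·632 + 46.49·215 + 41.92·629 + 33.87·55 = 72107.40.
Deflator = Nominal/Real × 100 = 117382.85/72107.40 × 100 = 162.789.

162.79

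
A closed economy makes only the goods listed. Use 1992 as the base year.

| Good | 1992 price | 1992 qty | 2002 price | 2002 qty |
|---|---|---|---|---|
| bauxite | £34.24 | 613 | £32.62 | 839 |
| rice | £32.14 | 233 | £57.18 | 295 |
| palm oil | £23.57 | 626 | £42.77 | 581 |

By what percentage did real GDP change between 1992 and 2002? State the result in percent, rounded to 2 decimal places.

20.05%

Real GDP 1992 = Nominal GDP 1992 = 34.24·613 + 32.14·233 + 23.57·626 = 43232.56.
Real GDP 2002 (at 1992 prices) = 34.24·839 + 32.14·295 + 23.57·581 = 51902.83.
Real growth = 51902.83/43232.56 − 1 = 0.2005.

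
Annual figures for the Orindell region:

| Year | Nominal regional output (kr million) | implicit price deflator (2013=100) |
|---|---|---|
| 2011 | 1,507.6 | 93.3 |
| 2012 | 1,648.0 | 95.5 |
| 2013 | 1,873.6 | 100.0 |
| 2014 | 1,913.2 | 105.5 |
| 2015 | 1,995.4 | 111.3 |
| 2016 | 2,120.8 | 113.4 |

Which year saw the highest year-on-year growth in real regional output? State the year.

2013

2012: real = 1648.0/0.955 = 1725.65; growth vs 2011 (1615.86) = 6.79%.
2013: real = 1873.6/1.000 = 1873.60; growth vs 2012 (1725.65) = 8.57%.
2014: real = 1913.2/1.055 = 1813.46; growth vs 2013 (1873.60) = -3.21%.
2015: real = 1995.4/1.113 = 1792.81; growth vs 2014 (1813.46) = -1.14%.
2016: real = 2120.8/1.134 = 1870.19; growth vs 2015 (1792.81) = 4.32%.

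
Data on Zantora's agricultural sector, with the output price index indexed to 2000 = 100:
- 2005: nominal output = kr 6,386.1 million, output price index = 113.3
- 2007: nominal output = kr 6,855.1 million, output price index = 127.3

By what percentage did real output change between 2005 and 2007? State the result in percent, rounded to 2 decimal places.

Real output 2005 = 6386.1 / 1.133 = 5636.45.
Real output 2007 = 6855.1 / 1.273 = 5385.00.
Real growth = 5385.00 / 5636.45 − 1 = -0.0446.

-4.46%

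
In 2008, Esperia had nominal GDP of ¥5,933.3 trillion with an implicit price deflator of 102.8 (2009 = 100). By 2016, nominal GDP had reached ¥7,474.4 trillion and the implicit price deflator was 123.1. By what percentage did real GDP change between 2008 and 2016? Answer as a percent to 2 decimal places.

5.20%

Real GDP 2008 = 5933.3 / 1.028 = 5771.69.
Real GDP 2016 = 7474.4 / 1.231 = 6071.81.
Real growth = 6071.81 / 5771.69 − 1 = 0.0520.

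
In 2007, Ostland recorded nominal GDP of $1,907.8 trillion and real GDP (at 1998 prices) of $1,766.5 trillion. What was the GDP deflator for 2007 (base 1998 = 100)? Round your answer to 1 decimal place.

108.0

GDP deflator = (Nominal / Real) × 100 = 1907.8 / 1766.5 × 100 = 108.00.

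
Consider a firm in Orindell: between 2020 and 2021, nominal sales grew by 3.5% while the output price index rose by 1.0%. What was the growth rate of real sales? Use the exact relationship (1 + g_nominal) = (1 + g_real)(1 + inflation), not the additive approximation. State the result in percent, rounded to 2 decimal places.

2.48%

(1 + g_nom) = (1 + g_real)(1 + π), so g_real = 1.0350 / 1.0100 − 1 = 0.02475.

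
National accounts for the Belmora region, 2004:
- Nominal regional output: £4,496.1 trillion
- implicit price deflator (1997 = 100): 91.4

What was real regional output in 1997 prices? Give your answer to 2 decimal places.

Real regional output = Nominal / (implicit price deflator/100) = 4496.1 / 0.914 = 4919.15.

£4,919.15 trillion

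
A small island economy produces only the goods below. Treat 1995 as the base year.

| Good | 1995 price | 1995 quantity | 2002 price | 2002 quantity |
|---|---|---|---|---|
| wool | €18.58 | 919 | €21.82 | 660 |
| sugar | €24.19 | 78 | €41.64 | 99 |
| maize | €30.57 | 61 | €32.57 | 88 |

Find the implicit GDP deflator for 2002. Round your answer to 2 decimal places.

123.30

Nominal GDP 2002 = 21.82·660 + 41.64·99 + 32.57·88 = 21389.72.
Real GDP 2002 (at 1995 prices) = 18.58·660 + 24.19·99 + 30.57·88 = 17347.77.
Deflator = Nominal/Real × 100 = 21389.72/17347.77 × 100 = 123.300.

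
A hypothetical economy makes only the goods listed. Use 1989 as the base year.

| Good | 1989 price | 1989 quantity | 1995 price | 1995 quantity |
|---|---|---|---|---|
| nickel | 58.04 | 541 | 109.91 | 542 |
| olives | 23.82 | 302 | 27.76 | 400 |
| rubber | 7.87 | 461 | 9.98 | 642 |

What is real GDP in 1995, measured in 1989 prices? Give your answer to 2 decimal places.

Real GDP 1995 = Σ (p_1989 × q_1995) = 58.04·542 + 23.82·400 + 7.87·642 = 46038.22.

46038.22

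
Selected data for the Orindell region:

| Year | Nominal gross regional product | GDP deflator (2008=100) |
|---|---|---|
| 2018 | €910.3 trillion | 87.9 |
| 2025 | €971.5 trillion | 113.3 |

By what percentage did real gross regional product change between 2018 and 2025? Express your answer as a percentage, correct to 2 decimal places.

Deflate each year: 2018 → 910.3/0.879 = 1035.61; 2025 → 971.5/1.133 = 857.46.
So real gross regional product changed by 857.46/1035.61 − 1 = -0.1720, i.e. -17.20%.

-17.20%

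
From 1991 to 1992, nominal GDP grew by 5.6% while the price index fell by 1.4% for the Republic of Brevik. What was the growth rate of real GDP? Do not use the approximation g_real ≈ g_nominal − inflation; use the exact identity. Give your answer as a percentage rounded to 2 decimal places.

7.10%

(1 + g_nom) = (1 + g_real)(1 + π), so g_real = 1.0560 / 0.9860 − 1 = 0.07099.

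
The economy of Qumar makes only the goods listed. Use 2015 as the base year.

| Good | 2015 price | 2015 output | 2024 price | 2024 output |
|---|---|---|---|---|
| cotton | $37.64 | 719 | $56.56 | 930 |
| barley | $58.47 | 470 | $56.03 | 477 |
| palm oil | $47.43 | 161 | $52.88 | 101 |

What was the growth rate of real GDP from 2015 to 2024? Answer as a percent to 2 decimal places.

Real GDP 2015 = Nominal GDP 2015 = 37.64·719 + 58.47·470 + 47.43·161 = 62180.29.
Real GDP 2024 (at 2015 prices) = 37.64·930 + 58.47·477 + 47.43·101 = 67685.82.
Real growth = 67685.82/62180.29 − 1 = 0.0885.

8.85%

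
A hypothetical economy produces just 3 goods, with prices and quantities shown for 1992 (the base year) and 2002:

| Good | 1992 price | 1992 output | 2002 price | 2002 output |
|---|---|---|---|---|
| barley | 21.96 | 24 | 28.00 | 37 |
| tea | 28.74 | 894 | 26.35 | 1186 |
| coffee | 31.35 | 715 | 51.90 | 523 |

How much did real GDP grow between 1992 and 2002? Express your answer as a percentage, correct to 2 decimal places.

Real GDP 1992 = Nominal GDP 1992 = 21.96·24 + 28.74·894 + 31.35·715 = 48635.85.
Real GDP 2002 (at 1992 prices) = 21.96·37 + 28.74·1186 + 31.35·523 = 51294.21.
Real growth = 51294.21/48635.85 − 1 = 0.0547.

5.47%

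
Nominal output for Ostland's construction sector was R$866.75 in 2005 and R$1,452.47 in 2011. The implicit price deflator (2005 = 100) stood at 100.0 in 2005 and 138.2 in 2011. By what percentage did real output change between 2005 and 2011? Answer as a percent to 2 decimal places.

21.26%

Real output 2005 = 866.75 / 1.000 = 866.75.
Real output 2011 = 1452.47 / 1.382 = 1050.99.
Real growth = 1050.99 / 866.75 − 1 = 0.2126.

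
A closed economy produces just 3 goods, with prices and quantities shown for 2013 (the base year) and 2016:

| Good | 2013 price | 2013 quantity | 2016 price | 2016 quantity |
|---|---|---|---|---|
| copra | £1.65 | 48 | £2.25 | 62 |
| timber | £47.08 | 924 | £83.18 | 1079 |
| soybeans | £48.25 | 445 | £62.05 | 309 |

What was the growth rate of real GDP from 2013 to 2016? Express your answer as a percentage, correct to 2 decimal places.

1.17%

Real GDP 2013 = Nominal GDP 2013 = 1.65·48 + 47.08·924 + 48.25·445 = 65052.37.
Real GDP 2016 (at 2013 prices) = 1.65·62 + 47.08·1079 + 48.25·309 = 65810.87.
Real growth = 65810.87/65052.37 − 1 = 0.0117.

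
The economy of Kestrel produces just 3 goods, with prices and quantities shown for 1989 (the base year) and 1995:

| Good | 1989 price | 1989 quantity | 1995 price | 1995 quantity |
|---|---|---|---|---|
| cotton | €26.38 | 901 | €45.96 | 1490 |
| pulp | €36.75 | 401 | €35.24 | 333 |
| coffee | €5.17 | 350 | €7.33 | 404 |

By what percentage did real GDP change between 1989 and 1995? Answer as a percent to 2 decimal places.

33.04%

Real GDP 1989 = Nominal GDP 1989 = 26.38·901 + 36.75·401 + 5.17·350 = 40314.63.
Real GDP 1995 (at 1989 prices) = 26.38·1490 + 36.75·333 + 5.17·404 = 53632.63.
Real growth = 53632.63/40314.63 − 1 = 0.3304.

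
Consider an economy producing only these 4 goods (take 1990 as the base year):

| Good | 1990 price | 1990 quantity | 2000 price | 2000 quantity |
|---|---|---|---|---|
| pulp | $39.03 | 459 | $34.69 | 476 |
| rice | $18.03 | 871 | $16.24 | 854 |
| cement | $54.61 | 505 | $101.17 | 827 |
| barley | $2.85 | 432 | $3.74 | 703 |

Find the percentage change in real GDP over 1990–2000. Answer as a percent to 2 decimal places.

Real GDP 1990 = Nominal GDP 1990 = 39.03·459 + 18.03·871 + 54.61·505 + 2.85·432 = 62428.15.
Real GDP 2000 (at 1990 prices) = 39.03·476 + 18.03·854 + 54.61·827 + 2.85·703 = 81141.92.
Real growth = 81141.92/62428.15 − 1 = 0.2998.

29.98%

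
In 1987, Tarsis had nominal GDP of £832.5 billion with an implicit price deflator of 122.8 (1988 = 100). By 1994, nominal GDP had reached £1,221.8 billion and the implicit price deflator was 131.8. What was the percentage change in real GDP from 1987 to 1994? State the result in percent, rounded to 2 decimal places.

Real GDP 1987 = 832.5 / 1.228 = 677.93.
Real GDP 1994 = 1221.8 / 1.318 = 927.01.
Real growth = 927.01 / 677.93 − 1 = 0.3674.

36.74%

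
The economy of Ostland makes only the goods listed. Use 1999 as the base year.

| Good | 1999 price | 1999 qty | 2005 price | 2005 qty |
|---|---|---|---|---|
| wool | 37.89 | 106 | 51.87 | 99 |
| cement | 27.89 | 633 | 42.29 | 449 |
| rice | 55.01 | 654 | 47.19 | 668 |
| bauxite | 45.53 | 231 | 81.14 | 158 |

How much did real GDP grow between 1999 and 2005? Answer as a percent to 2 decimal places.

Real GDP 1999 = Nominal GDP 1999 = 37.89·106 + 27.89·633 + 55.01·654 + 45.53·231 = 68164.68.
Real GDP 2005 (at 1999 prices) = 37.89·99 + 27.89·449 + 55.01·668 + 45.53·158 = 60214.14.
Real growth = 60214.14/68164.68 − 1 = -0.1166.

-11.66%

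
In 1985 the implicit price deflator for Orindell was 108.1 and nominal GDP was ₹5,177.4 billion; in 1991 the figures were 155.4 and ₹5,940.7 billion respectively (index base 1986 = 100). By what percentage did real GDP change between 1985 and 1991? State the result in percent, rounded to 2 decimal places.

-20.18%

Deflate each year: 1985 → 5177.4/1.081 = 4789.45; 1991 → 5940.7/1.554 = 3822.84.
So real GDP changed by 3822.84/4789.45 − 1 = -0.2018, i.e. -20.18%.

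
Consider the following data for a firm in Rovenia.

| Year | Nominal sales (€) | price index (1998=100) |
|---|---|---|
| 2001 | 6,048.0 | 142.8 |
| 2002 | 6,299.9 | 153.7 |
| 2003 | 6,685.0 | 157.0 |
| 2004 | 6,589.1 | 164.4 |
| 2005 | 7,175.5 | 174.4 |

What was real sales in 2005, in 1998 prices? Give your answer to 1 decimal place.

Real sales 2005 = 7175.5 / 1.744 = 4114.39.

€4,114.4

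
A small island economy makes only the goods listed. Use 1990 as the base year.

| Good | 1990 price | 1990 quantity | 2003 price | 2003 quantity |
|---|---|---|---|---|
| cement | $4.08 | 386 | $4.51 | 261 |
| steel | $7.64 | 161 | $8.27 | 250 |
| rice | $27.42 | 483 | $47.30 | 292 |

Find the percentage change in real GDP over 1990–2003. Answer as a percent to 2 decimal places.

Real GDP 1990 = Nominal GDP 1990 = 4.08·386 + 7.64·161 + 27.42·483 = 16048.78.
Real GDP 2003 (at 1990 prices) = 4.08·261 + 7.64·250 + 27.42·292 = 10981.52.
Real growth = 10981.52/16048.78 − 1 = -0.3157.

-31.57%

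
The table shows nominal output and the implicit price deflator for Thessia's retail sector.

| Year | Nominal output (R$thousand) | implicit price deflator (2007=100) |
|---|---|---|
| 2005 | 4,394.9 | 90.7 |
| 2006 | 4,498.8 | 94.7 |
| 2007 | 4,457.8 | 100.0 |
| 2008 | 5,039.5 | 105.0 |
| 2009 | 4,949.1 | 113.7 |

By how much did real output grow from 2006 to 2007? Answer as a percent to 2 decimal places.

-6.16%

Real output 2006 = 4498.8/0.947 = 4750.58.
Real output 2007 = 4457.8/1.000 = 4457.80.
Change = 4457.80/4750.58 − 1 = -0.0616.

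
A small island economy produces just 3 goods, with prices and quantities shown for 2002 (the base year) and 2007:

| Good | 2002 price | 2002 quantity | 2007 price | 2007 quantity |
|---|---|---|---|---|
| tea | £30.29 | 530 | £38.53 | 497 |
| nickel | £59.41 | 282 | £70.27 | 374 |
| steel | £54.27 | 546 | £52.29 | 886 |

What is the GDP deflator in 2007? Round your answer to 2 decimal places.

Nominal GDP 2007 = 38.53·497 + 70.27·374 + 52.29·886 = 91759.33.
Real GDP 2007 (at 2002 prices) = 30.29·497 + 59.41·374 + 54.27·886 = 85356.69.
Deflator = Nominal/Real × 100 = 91759.33/85356.69 × 100 = 107.501.

107.50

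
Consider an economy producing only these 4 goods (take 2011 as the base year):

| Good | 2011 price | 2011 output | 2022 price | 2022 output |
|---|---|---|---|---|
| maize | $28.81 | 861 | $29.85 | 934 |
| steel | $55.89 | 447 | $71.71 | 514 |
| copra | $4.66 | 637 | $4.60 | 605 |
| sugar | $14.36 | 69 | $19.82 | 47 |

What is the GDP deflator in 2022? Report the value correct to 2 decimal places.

115.77

Nominal GDP 2022 = 29.85·934 + 71.71·514 + 4.60·605 + 19.82·47 = 68453.38.
Real GDP 2022 (at 2011 prices) = 28.81·934 + 55.89·514 + 4.66·605 + 14.36·47 = 59130.22.
Deflator = Nominal/Real × 100 = 68453.38/59130.22 × 100 = 115.767.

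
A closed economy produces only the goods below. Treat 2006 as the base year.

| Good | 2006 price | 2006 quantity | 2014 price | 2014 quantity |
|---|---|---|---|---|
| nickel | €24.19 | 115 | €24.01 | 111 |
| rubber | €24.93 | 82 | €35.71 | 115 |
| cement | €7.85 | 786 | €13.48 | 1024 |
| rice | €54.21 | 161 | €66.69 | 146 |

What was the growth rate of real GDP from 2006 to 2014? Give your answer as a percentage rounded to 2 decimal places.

9.03%

Real GDP 2006 = Nominal GDP 2006 = 24.19·115 + 24.93·82 + 7.85·786 + 54.21·161 = 19724.02.
Real GDP 2014 (at 2006 prices) = 24.19·111 + 24.93·115 + 7.85·1024 + 54.21·146 = 21505.10.
Real growth = 21505.10/19724.02 − 1 = 0.0903.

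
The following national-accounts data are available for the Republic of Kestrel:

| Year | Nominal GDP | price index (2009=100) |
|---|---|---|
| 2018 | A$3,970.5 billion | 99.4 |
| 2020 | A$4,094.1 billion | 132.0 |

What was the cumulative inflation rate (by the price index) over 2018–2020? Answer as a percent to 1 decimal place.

32.8%

Price-level change = 132.0 / 99.4 − 1 = 0.3280.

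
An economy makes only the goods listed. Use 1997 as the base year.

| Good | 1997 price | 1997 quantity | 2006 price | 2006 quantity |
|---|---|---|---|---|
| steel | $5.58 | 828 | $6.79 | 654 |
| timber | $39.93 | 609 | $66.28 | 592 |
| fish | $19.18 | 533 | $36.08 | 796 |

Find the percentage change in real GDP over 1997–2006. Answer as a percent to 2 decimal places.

8.67%

Real GDP 1997 = Nominal GDP 1997 = 5.58·828 + 39.93·609 + 19.18·533 = 39160.55.
Real GDP 2006 (at 1997 prices) = 5.58·654 + 39.93·592 + 19.18·796 = 42555.16.
Real growth = 42555.16/39160.55 − 1 = 0.0867.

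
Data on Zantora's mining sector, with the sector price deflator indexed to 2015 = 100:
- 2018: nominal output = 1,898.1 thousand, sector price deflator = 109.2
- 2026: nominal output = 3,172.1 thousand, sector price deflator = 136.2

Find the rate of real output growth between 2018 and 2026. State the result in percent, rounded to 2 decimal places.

Real output 2018 = 1898.1 / 1.092 = 1738.19.
Real output 2026 = 3172.1 / 1.362 = 2329.00.
Real growth = 2329.00 / 1738.19 − 1 = 0.3399.

33.99%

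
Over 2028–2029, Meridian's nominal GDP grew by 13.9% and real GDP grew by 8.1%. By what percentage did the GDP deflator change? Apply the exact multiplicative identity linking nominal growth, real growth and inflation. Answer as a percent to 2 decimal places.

5.37%

(1 + g_nom) = (1 + g_real)(1 + π), so π = 1.1390 / 1.0810 − 1 = 0.05365.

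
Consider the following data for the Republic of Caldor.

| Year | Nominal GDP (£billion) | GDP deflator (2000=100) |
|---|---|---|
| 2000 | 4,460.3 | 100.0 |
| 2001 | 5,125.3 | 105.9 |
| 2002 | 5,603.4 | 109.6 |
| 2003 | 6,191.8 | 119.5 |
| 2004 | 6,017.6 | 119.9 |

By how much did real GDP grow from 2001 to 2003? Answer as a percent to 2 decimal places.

Real GDP 2001 = 5125.3/1.059 = 4839.75.
Real GDP 2003 = 6191.8/1.195 = 5181.42.
Change = 5181.42/4839.75 − 1 = 0.0706.

7.06%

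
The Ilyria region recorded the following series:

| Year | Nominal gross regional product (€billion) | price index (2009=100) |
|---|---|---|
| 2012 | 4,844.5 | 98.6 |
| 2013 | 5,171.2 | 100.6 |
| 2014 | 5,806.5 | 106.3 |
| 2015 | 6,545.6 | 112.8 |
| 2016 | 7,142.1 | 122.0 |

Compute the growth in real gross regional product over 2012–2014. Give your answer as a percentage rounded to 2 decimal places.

Real gross regional product 2012 = 4844.5/0.986 = 4913.29.
Real gross regional product 2014 = 5806.5/1.063 = 5462.37.
Change = 5462.37/4913.29 − 1 = 0.1118.

11.18%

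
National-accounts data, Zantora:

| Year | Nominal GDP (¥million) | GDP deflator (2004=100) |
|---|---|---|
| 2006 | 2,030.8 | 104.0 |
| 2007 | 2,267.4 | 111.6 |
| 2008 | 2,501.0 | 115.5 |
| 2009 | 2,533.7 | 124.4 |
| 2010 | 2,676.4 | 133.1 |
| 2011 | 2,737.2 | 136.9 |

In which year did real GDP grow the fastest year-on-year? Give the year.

2008

2007: real = 2267.4/1.116 = 2031.72; growth vs 2006 (1952.69) = 4.05%.
2008: real = 2501.0/1.155 = 2165.37; growth vs 2007 (2031.72) = 6.58%.
2009: real = 2533.7/1.244 = 2036.74; growth vs 2008 (2165.37) = -5.94%.
2010: real = 2676.4/1.331 = 2010.82; growth vs 2009 (2036.74) = -1.27%.
2011: real = 2737.2/1.369 = 1999.42; growth vs 2010 (2010.82) = -0.57%.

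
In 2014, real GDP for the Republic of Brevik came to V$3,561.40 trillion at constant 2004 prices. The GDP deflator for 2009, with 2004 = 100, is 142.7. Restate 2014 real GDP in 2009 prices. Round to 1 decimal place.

V$5,082.1 trillion

Real GDP in 2009 prices = Real GDP in 2004 prices × (P_2009/P_2004) = 3561.40 × 1.427 = 5082.12.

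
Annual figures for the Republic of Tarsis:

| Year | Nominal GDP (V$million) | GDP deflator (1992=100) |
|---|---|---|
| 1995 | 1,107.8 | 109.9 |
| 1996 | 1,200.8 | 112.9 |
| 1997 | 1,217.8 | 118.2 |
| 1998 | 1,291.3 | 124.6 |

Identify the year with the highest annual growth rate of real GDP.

1996: real = 1200.8/1.129 = 1063.60; growth vs 1995 (1008.01) = 5.51%.
1997: real = 1217.8/1.182 = 1030.29; growth vs 1996 (1063.60) = -3.13%.
1998: real = 1291.3/1.246 = 1036.36; growth vs 1997 (1030.29) = 0.59%.

1996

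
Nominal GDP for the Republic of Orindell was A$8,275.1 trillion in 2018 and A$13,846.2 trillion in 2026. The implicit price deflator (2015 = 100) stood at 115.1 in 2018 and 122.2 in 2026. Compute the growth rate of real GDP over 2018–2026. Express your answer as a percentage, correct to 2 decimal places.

57.60%

Deflate each year: 2018 → 8275.1/1.151 = 7189.49; 2026 → 13846.2/1.222 = 11330.77.
So real GDP changed by 11330.77/7189.49 − 1 = 0.5760, i.e. 57.60%.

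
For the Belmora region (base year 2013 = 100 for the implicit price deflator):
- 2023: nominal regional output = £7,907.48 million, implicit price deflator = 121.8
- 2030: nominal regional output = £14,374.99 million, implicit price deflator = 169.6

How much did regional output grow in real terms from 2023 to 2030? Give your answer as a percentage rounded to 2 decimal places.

Real regional output 2023 = 7907.48 / 1.218 = 6492.18.
Real regional output 2030 = 14374.99 / 1.696 = 8475.82.
Real growth = 8475.82 / 6492.18 − 1 = 0.3055.

30.55%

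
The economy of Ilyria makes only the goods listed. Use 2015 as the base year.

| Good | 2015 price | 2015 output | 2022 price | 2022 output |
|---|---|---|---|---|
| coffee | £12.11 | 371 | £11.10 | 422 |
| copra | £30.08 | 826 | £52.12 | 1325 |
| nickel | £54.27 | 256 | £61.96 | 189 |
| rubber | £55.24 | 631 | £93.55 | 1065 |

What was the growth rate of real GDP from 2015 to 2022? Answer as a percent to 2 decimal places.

46.06%

Real GDP 2015 = Nominal GDP 2015 = 12.11·371 + 30.08·826 + 54.27·256 + 55.24·631 = 78088.45.
Real GDP 2022 (at 2015 prices) = 12.11·422 + 30.08·1325 + 54.27·189 + 55.24·1065 = 114054.05.
Real growth = 114054.05/78088.45 − 1 = 0.4606.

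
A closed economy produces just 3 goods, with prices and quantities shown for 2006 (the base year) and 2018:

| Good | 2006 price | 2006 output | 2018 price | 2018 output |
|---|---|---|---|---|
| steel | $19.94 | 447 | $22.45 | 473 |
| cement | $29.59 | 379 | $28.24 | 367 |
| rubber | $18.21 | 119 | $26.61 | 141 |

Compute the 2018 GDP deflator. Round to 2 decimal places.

Nominal GDP 2018 = 22.45·473 + 28.24·367 + 26.61·141 = 24734.94.
Real GDP 2018 (at 2006 prices) = 19.94·473 + 29.59·367 + 18.21·141 = 22858.76.
Deflator = Nominal/Real × 100 = 24734.94/22858.76 × 100 = 108.208.

108.21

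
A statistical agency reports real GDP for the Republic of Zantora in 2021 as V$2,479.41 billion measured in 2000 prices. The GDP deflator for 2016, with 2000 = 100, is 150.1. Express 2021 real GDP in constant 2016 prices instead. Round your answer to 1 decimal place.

Real GDP in 2016 prices = Real GDP in 2000 prices × (P_2016/P_2000) = 2479.41 × 1.501 = 3721.59.

V$3,721.6 billion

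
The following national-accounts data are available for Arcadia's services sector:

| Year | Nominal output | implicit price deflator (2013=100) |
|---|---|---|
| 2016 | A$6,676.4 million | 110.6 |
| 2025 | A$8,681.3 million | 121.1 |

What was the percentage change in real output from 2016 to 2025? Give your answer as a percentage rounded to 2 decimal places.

18.76%

Deflate each year: 2016 → 6676.4/1.106 = 6036.53; 2025 → 8681.3/1.211 = 7168.70.
So real output changed by 7168.70/6036.53 − 1 = 0.1876, i.e. 18.76%.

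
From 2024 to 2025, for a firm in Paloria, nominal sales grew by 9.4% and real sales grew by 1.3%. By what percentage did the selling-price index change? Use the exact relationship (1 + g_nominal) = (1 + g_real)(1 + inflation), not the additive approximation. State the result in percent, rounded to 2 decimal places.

8.00%

(1 + g_nom) = (1 + g_real)(1 + π), so π = 1.0940 / 1.0130 − 1 = 0.07996.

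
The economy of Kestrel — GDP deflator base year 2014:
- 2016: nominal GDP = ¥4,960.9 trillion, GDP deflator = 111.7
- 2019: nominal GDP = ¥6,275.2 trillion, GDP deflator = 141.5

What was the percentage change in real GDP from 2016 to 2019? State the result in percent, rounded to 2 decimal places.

-0.15%

Deflate each year: 2016 → 4960.9/1.117 = 4441.27; 2019 → 6275.2/1.415 = 4434.77.
So real GDP changed by 4434.77/4441.27 − 1 = -0.0015, i.e. -0.15%.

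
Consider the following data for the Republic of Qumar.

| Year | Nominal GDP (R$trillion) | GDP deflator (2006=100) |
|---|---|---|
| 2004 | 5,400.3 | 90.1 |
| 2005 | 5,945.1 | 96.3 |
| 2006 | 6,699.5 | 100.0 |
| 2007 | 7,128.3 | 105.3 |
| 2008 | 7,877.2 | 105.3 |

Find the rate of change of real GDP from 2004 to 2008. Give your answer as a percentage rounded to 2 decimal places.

Real GDP 2004 = 5400.3/0.901 = 5993.67.
Real GDP 2008 = 7877.2/1.053 = 7480.72.
Change = 7480.72/5993.67 − 1 = 0.2481.

24.81%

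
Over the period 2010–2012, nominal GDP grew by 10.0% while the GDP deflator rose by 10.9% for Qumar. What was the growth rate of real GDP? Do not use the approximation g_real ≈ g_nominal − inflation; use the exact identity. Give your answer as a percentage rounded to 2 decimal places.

-0.81%

(1 + g_nom) = (1 + g_real)(1 + π), so g_real = 1.1000 / 1.1090 − 1 = -0.00812.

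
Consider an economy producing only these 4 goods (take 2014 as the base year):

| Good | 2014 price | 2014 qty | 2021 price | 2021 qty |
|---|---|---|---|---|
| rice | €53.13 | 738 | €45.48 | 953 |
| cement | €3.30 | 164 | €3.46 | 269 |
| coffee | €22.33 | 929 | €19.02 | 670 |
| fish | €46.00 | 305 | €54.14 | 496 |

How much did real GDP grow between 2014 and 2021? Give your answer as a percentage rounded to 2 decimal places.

Real GDP 2014 = Nominal GDP 2014 = 53.13·738 + 3.30·164 + 22.33·929 + 46.00·305 = 74525.71.
Real GDP 2021 (at 2014 prices) = 53.13·953 + 3.30·269 + 22.33·670 + 46.00·496 = 89297.69.
Real growth = 89297.69/74525.71 − 1 = 0.1982.

19.82%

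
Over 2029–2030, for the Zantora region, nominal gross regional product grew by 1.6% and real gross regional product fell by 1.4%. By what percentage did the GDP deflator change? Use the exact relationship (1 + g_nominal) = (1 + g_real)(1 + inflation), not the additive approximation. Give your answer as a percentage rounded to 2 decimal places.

(1 + g_nom) = (1 + g_real)(1 + π), so π = 1.0160 / 0.9860 − 1 = 0.03043.

3.04%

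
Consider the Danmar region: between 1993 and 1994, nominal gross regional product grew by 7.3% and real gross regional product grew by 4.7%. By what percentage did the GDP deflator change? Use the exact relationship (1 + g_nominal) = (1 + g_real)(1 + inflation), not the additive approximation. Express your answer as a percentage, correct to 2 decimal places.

(1 + g_nom) = (1 + g_real)(1 + π), so π = 1.0730 / 1.0470 − 1 = 0.02483.

2.48%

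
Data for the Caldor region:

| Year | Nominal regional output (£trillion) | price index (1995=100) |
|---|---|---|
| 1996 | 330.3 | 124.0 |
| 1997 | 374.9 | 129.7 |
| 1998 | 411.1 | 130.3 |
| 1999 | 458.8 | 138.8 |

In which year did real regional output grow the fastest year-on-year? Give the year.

1997: real = 374.9/1.297 = 289.05; growth vs 1996 (266.37) = 8.51%.
1998: real = 411.1/1.303 = 315.50; growth vs 1997 (289.05) = 9.15%.
1999: real = 458.8/1.388 = 330.55; growth vs 1998 (315.50) = 4.77%.

1998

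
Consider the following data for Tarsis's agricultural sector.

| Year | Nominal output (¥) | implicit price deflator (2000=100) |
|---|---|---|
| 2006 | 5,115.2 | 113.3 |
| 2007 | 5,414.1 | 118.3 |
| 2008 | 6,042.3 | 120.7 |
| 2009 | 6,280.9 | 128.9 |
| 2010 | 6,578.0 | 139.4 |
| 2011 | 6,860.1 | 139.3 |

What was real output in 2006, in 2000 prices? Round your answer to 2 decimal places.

¥4,514.74

Real output 2006 = 5115.2 / 1.133 = 4514.74.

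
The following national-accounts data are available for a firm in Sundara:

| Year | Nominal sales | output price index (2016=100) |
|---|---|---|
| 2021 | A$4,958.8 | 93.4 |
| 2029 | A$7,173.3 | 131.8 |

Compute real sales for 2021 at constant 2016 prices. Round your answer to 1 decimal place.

A$5,309.2

Real sales = Nominal / (output price index/100) = 4958.8 / 0.934 = 5309.21.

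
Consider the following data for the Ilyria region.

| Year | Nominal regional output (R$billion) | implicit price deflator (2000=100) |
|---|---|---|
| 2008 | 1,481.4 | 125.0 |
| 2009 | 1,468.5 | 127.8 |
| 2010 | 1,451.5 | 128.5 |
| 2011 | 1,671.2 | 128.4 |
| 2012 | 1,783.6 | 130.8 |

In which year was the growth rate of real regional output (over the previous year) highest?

2011

2009: real = 1468.5/1.278 = 1149.06; growth vs 2008 (1185.12) = -3.04%.
2010: real = 1451.5/1.285 = 1129.57; growth vs 2009 (1149.06) = -1.70%.
2011: real = 1671.2/1.284 = 1301.56; growth vs 2010 (1129.57) = 15.23%.
2012: real = 1783.6/1.308 = 1363.61; growth vs 2011 (1301.56) = 4.77%.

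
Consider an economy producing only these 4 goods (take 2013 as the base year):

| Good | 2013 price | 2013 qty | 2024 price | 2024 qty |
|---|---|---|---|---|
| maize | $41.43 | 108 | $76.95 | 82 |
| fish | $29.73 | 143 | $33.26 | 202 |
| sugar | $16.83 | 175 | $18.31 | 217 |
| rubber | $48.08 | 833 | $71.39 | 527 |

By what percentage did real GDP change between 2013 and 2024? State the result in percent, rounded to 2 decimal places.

-25.77%

Real GDP 2013 = Nominal GDP 2013 = 41.43·108 + 29.73·143 + 16.83·175 + 48.08·833 = 51721.72.
Real GDP 2024 (at 2013 prices) = 41.43·82 + 29.73·202 + 16.83·217 + 48.08·527 = 38392.99.
Real growth = 38392.99/51721.72 − 1 = -0.2577.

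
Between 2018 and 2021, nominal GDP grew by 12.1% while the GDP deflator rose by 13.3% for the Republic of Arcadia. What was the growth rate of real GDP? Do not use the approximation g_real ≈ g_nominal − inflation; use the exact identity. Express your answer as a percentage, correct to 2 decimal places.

(1 + g_nom) = (1 + g_real)(1 + π), so g_real = 1.1210 / 1.1330 − 1 = -0.01059.

-1.06%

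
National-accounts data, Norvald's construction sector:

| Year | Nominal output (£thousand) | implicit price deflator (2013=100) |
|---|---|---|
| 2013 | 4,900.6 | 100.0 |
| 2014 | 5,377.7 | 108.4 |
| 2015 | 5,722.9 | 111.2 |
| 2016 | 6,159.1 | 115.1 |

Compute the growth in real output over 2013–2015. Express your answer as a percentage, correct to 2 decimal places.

Real output 2013 = 4900.6/1.000 = 4900.60.
Real output 2015 = 5722.9/1.112 = 5146.49.
Change = 5146.49/4900.60 − 1 = 0.0502.

5.02%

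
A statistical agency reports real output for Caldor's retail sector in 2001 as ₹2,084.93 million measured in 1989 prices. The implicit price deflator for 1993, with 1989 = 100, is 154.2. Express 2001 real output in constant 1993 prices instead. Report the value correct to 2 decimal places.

₹3,214.96 million

Real output in 1993 prices = Real output in 1989 prices × (P_1993/P_1989) = 2084.93 × 1.542 = 3214.96.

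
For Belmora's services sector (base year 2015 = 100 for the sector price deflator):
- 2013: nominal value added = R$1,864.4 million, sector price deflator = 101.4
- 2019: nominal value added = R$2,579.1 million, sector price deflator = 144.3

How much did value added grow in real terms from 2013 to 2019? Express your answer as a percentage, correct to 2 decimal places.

Real value added 2013 = 1864.4 / 1.014 = 1838.66.
Real value added 2019 = 2579.1 / 1.443 = 1787.32.
Real growth = 1787.32 / 1838.66 − 1 = -0.0279.

-2.79%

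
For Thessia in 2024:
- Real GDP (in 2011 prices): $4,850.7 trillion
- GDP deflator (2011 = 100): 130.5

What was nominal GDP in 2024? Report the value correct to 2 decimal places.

Nominal GDP = Real × (GDP deflator/100) = 4850.7 × 1.305 = 6330.16.

$6,330.16 trillion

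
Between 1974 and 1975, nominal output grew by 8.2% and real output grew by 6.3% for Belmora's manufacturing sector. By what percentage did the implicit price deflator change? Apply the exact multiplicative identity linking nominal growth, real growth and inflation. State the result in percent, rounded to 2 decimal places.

1.79%

(1 + g_nom) = (1 + g_real)(1 + π), so π = 1.0820 / 1.0630 − 1 = 0.01787.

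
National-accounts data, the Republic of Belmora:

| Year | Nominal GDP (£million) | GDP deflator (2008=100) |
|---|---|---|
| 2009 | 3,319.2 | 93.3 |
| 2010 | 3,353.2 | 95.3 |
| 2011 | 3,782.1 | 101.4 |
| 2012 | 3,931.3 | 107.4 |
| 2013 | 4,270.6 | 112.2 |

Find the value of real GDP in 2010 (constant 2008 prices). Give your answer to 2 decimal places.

£3,518.57 million

Real GDP 2010 = 3353.2 / 0.953 = 3518.57.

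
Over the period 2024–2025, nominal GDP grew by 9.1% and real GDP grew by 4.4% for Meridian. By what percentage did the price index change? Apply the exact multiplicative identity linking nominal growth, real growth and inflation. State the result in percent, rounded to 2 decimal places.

4.50%

(1 + g_nom) = (1 + g_real)(1 + π), so π = 1.0910 / 1.0440 − 1 = 0.04502.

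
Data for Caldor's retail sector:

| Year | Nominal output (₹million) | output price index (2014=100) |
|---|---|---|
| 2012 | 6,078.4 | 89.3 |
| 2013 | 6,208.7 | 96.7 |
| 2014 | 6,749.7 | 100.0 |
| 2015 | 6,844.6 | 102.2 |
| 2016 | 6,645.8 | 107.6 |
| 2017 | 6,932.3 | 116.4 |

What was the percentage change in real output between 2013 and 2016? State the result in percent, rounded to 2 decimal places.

-3.80%

Real output 2013 = 6208.7/0.967 = 6420.58.
Real output 2016 = 6645.8/1.076 = 6176.39.
Change = 6176.39/6420.58 − 1 = -0.0380.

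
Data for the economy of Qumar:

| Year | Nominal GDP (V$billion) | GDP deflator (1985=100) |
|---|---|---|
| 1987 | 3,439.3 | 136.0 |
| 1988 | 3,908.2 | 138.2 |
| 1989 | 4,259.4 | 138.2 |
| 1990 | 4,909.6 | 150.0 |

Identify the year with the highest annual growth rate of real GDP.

1988

1988: real = 3908.2/1.382 = 2827.93; growth vs 1987 (2528.90) = 11.82%.
1989: real = 4259.4/1.382 = 3082.05; growth vs 1988 (2827.93) = 8.99%.
1990: real = 4909.6/1.500 = 3273.07; growth vs 1989 (3082.05) = 6.20%.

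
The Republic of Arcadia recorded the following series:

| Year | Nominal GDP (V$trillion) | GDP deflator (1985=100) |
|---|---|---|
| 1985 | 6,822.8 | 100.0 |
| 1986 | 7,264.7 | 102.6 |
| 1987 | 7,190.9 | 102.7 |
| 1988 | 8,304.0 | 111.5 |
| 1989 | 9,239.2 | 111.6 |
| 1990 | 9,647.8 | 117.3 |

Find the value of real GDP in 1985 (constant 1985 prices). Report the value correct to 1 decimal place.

V$6,822.8 trillion

Real GDP 1985 = 6822.8 / 1.000 = 6822.80.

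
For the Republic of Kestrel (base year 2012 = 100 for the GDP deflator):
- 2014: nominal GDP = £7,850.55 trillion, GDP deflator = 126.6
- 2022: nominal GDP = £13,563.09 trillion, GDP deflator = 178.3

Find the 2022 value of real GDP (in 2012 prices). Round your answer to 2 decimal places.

£7,606.89 trillion

Real GDP = Nominal / (GDP deflator/100) = 13563.09 / 1.783 = 7606.89.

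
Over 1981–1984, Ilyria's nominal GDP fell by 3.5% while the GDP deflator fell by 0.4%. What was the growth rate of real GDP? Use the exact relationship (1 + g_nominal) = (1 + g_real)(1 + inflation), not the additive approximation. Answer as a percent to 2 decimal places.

-3.11%

(1 + g_nom) = (1 + g_real)(1 + π), so g_real = 0.9650 / 0.9960 − 1 = -0.03112.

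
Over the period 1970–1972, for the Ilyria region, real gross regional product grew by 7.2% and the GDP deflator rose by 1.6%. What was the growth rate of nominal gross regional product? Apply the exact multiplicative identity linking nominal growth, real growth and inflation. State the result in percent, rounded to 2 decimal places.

8.92%

(1 + g_nom) = (1 + g_real)(1 + π) = 1.0720 × 1.0160 = 1.08915.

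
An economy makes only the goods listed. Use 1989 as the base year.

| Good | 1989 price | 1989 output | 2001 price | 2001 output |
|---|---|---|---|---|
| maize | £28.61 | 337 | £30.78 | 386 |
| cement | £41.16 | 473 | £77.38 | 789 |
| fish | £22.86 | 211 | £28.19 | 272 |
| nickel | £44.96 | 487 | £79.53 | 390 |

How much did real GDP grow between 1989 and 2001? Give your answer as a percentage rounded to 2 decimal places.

Real GDP 1989 = Nominal GDP 1989 = 28.61·337 + 41.16·473 + 22.86·211 + 44.96·487 = 55829.23.
Real GDP 2001 (at 1989 prices) = 28.61·386 + 41.16·789 + 22.86·272 + 44.96·390 = 67271.02.
Real growth = 67271.02/55829.23 − 1 = 0.2049.

20.49%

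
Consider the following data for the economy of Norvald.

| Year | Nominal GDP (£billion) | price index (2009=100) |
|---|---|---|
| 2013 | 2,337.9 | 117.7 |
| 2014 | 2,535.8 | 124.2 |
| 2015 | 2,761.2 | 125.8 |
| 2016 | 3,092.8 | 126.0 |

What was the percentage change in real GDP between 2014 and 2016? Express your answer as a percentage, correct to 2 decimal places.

Real GDP 2014 = 2535.8/1.242 = 2041.71.
Real GDP 2016 = 3092.8/1.260 = 2454.60.
Change = 2454.60/2041.71 − 1 = 0.2022.

20.22%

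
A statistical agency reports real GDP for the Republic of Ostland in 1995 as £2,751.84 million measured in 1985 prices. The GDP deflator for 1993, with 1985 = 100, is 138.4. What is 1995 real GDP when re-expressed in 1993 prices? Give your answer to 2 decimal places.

Real GDP in 1993 prices = Real GDP in 1985 prices × (P_1993/P_1985) = 2751.84 × 1.384 = 3808.55.

£3,808.55 million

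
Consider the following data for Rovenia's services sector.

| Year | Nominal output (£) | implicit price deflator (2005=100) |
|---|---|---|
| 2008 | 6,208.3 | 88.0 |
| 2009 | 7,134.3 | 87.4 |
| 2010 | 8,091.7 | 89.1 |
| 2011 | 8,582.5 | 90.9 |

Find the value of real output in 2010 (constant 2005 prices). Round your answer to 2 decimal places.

Real output 2010 = 8091.7 / 0.891 = 9081.59.

£9,081.59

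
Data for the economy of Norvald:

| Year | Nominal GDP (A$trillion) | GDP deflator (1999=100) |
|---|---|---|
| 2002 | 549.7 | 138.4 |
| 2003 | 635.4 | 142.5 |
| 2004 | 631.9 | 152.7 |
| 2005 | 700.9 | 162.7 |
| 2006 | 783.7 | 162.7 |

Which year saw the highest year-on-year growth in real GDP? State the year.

2003: real = 635.4/1.425 = 445.89; growth vs 2002 (397.18) = 12.26%.
2004: real = 631.9/1.527 = 413.82; growth vs 2003 (445.89) = -7.19%.
2005: real = 700.9/1.627 = 430.79; growth vs 2004 (413.82) = 4.10%.
2006: real = 783.7/1.627 = 481.68; growth vs 2005 (430.79) = 11.81%.

2003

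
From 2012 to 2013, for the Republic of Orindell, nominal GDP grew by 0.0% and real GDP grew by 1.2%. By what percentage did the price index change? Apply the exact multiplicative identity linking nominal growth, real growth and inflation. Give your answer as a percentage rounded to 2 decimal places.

-1.19%

(1 + g_nom) = (1 + g_real)(1 + π), so π = 1.0000 / 1.0120 − 1 = -0.01186.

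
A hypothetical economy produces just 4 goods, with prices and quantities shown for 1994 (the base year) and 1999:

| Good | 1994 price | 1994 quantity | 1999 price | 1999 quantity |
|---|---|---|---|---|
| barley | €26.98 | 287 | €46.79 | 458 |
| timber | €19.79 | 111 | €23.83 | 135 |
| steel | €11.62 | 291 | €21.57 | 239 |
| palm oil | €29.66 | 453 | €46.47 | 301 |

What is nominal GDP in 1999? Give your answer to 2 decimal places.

€43789.57

Nominal GDP 1999 = Σ (p_1999 × q_1999) = 46.79·458 + 23.83·135 + 21.57·239 + 46.47·301 = 43789.57.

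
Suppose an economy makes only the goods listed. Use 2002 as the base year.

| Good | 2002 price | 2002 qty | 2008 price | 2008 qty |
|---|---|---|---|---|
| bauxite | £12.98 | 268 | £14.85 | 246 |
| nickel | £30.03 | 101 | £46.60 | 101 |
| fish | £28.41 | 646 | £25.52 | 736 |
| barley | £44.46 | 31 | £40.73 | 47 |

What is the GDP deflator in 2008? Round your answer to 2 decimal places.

Nominal GDP 2008 = 14.85·246 + 46.60·101 + 25.52·736 + 40.73·47 = 29056.73.
Real GDP 2008 (at 2002 prices) = 12.98·246 + 30.03·101 + 28.41·736 + 44.46·47 = 29225.49.
Deflator = Nominal/Real × 100 = 29056.73/29225.49 × 100 = 99.423.

99.42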